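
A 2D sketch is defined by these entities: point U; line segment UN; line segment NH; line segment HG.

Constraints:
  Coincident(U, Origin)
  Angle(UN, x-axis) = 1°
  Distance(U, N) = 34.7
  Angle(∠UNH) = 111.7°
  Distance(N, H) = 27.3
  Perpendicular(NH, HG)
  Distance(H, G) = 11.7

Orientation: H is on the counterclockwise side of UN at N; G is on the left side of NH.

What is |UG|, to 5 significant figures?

45.082

U is at the origin; UN runs at 1.0° with length 34.7, so N = 34.7·(cos 1.0°, sin 1.0°) = (34.695, 0.60560). ∠UNH = 111.7°, so NH runs at 1.0° + (180° − 111.7°) = 69.300° from the x-axis; with |NH| = 27.3, H = N + 27.3·(cos 69.300°, sin 69.300°) = (44.345, 26.143). NH is perpendicular to HG; with |HG| = 11.7 on the left of NH, G = H + 11.7·(-0.93544, 0.35347) = (33.400, 30.279). Then |UG| = |G − U| = 45.082.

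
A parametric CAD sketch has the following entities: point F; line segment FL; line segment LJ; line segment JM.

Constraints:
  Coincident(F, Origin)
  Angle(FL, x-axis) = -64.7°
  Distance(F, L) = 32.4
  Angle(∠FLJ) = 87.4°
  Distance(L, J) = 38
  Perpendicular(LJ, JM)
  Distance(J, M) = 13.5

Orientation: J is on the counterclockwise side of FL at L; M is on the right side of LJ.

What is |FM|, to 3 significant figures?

58.6

∠FLJ = 87.4°, so LJ runs at -64.7° + (180° − 87.4°) = 27.9° from the x-axis; with |LJ| = 38.0, J = L + 38.0·(cos 27.9°, sin 27.9°) = (47.4, -11.5). LJ ⟂ JM; with |JM| = 13.5 on the right of LJ, M = J + 13.5·(0.468, -0.884) = (53.7, -23.4). Then |FM| = |M − F| = 58.6.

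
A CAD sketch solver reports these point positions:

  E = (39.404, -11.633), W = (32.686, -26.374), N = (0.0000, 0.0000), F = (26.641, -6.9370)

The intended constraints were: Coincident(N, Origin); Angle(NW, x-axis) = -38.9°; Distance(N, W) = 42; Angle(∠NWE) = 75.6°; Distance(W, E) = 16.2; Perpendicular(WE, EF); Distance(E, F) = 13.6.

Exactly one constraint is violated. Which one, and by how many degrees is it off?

Perpendicular(WE, EF) — off by 4.30°.

N = (0.00, 0.00) ✓; NW at -38.90° ✓; |NW| = 42.00 ✓; ∠NWE = 75.60° ✓; |WE| = 16.20 ✓; ∠(WE, EF) = 94.30° ✗; |EF| = 13.60 ✓.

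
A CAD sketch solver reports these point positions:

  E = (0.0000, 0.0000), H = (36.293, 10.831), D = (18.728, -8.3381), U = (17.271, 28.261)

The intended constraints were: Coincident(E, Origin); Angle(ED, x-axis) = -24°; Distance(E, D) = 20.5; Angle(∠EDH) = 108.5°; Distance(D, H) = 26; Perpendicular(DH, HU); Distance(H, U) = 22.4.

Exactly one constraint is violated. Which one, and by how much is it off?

Distance(H, U) = 22.4 — off by 3.40.

E = (0.00, 0.00) ✓; ED at -24.00° ✓; |ED| = 20.50 ✓; ∠EDH = 108.5° ✓; |DH| = 26.00 ✓; ∠(DH, HU) = 90.00° ✓; |HU| = 25.80 ✗.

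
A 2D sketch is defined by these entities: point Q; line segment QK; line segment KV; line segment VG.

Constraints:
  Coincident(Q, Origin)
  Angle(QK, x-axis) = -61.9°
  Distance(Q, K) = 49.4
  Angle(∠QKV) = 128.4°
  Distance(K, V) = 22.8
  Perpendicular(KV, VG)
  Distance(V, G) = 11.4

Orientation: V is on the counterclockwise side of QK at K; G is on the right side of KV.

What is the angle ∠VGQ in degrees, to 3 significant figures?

46.9°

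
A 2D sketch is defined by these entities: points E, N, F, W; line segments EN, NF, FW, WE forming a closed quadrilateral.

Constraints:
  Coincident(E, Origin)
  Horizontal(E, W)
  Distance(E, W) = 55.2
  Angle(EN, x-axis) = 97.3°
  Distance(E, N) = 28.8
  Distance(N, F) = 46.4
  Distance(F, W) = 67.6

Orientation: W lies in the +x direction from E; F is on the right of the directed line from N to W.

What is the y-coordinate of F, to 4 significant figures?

-17.38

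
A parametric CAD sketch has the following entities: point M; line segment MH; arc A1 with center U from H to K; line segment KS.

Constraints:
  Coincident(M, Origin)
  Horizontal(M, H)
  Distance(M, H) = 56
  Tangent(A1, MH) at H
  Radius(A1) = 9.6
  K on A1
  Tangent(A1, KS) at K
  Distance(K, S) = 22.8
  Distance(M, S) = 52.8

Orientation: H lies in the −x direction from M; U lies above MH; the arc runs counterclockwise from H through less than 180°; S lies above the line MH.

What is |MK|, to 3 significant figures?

47.2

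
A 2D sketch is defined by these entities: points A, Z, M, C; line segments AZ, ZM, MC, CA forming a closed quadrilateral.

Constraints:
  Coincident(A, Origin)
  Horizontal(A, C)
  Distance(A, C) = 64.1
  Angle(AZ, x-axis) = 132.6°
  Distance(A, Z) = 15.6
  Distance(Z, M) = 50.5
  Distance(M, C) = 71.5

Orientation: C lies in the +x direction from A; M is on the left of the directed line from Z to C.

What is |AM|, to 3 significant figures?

56.4

Checks: |ZM| = 50.50 ✓; |MC| = 71.50 ✓.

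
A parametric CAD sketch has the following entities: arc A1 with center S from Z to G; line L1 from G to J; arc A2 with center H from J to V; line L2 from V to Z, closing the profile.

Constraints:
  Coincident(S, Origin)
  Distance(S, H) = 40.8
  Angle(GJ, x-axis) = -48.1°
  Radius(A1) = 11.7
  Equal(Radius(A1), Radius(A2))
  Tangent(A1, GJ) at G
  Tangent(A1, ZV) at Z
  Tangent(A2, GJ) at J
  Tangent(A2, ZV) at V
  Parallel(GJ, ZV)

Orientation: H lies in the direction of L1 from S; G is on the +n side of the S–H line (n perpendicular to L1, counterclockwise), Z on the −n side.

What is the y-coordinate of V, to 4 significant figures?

-38.18

The slot axis is L1's direction at -48.1°, so u = (cos -48.1°, sin -48.1°) = (0.6678, -0.7443) and n = (−sin -48.1°, cos -48.1°) = (0.7443, 0.6678). S is at the origin and H lies 40.8 along u from S, so H = 40.8·u = (27.25, -30.37). Tangency of A1 to both parallel lines with radius 11.7 puts G and Z at S ± 11.7·n: G = (8.708, 7.814), Z = (-8.708, -7.814). Equal radii place J and V the same way about H: J = H + 11.7·n = (35.96, -22.55), V = H − 11.7·n = (18.54, -38.18). So V.y = -38.18.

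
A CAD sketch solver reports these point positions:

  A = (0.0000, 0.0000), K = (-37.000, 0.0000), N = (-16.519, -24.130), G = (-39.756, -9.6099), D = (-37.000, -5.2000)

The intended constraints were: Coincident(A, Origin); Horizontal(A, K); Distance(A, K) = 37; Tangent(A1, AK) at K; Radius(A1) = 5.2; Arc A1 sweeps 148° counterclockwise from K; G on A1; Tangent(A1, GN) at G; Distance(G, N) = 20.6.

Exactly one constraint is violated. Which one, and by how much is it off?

Distance(G, N) = 20.6 — off by 6.80.

A = (0.00, 0.00) ✓; A.y = 0.00, K.y = 0.00 ✓; |AK| = 37.00 ✓; ∠(DK, KA) = 90.00° ✓; |DK| = 5.200 ✓; bearing(D→G) − bearing(D→K) = 148.0° ✓; |DG| = 5.200 ✓; ∠(DG, GN) = 90.00° ✓; |GN| = 27.40 ✗.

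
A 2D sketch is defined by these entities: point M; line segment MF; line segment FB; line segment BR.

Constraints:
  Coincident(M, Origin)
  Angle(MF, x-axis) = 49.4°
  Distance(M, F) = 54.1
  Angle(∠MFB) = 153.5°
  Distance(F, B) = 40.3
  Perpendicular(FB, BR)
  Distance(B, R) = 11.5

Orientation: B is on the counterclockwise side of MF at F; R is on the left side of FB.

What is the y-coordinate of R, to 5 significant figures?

82.964

M is at the origin; MF runs at 49.4° with length 54.1, so F = 54.1·(cos 49.4°, sin 49.4°) = (35.207, 41.077). ∠MFB = 153.5°, so FB runs at 49.4° + (180° − 153.5°) = 75.900° from the x-axis; with |FB| = 40.3, B = F + 40.3·(cos 75.900°, sin 75.900°) = (45.025, 80.162). FB ⟂ BR; with |BR| = 11.5 on the left of FB, R = B + 11.5·(-0.96987, 0.24362) = (33.871, 82.964). So R.y = 82.964.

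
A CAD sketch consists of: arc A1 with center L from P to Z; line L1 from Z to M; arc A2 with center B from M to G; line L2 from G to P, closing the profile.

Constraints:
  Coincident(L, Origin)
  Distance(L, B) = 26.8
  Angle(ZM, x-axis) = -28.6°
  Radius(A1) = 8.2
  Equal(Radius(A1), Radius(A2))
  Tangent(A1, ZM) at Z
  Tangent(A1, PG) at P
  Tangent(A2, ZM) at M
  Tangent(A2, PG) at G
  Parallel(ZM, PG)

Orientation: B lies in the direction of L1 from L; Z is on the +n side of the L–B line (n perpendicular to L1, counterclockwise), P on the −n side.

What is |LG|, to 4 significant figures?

28.03

Tangency of A1 to both parallel lines with radius 8.2 puts Z and P at L ± 8.2·n: Z = (3.925, 7.199), P = (-3.925, -7.199). Equal radii place M and G the same way about B: M = B + 8.2·n = (27.46, -5.629), G = B − 8.2·n = (19.60, -20.03). Then |LG| = |G − L| = 28.03.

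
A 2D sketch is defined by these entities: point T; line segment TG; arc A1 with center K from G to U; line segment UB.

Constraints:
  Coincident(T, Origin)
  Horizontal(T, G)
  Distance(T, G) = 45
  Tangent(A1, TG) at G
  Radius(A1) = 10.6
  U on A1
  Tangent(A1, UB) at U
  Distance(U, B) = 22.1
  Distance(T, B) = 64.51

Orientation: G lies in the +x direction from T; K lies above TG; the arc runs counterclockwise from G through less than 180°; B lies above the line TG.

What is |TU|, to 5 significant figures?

56.600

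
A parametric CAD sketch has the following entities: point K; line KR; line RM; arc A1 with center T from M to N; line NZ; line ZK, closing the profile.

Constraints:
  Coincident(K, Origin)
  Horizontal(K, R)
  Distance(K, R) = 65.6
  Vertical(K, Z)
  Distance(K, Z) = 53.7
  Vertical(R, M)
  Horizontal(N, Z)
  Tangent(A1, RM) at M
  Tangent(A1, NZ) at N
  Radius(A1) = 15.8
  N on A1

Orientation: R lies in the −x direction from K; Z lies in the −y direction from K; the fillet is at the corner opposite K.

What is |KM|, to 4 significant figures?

75.76

K is at the origin; K and R share the same y with |KR| = 65.6 and R on the −x side, so R = (-65.60, 0.000). K and Z share the same x with |KZ| = 53.7 and Z on the −y side, so Z = (0.000, -53.70). The virtual corner opposite K is at (-65.60, -53.70). A1 meets RM tangentially, so TM is at right angles to RM and tangency of A1 to NZ means the radius TN is perpendicular to NZ, with radius 15.8, so the center T sits 15.8 in from both sides at T = (-49.80, -37.90). That places the tangent points at M = (-65.60, -37.90) on RM and N = (-49.80, -53.70) on NZ. Then |KM| = |M − K| = 75.76.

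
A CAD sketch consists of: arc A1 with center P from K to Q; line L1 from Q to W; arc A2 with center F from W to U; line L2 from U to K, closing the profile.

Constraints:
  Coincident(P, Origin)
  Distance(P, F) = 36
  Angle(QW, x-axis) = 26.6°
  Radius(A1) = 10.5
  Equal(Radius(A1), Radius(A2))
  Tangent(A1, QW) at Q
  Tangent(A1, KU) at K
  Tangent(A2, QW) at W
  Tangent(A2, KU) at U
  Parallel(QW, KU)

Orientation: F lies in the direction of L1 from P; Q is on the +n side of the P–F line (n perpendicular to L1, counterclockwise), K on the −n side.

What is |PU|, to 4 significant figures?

37.50

The slot axis is L1's direction at 26.6°, so u = (cos 26.6°, sin 26.6°) = (0.8942, 0.4478) and n = (−sin 26.6°, cos 26.6°) = (-0.4478, 0.8942). P is at the origin and F lies 36.0 along u from P, so F = 36.0·u = (32.19, 16.12). Tangency of A1 to both parallel lines with radius 10.5 puts Q and K at P ± 10.5·n: Q = (-4.701, 9.389), K = (4.701, -9.389). Equal radii place W and U the same way about F: W = F + 10.5·n = (27.49, 25.51), U = F − 10.5·n = (36.89, 6.731). Then |PU| = |U − P| = 37.50.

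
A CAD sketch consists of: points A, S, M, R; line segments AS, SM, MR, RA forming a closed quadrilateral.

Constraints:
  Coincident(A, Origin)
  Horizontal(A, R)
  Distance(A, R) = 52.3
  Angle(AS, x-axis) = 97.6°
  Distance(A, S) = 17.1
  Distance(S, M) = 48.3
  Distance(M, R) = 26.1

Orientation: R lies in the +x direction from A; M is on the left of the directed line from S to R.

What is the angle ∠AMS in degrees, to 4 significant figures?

19.24°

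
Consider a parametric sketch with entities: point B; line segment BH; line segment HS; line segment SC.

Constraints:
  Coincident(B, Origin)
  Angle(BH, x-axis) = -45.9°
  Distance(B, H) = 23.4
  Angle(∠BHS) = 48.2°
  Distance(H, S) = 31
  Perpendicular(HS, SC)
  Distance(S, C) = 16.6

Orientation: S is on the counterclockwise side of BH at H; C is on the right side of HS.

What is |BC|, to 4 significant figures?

37.37

∠BHS = 48.2°, so HS runs at -45.9° + (180° − 48.2°) = 85.90° from the x-axis; with |HS| = 31.0, S = H + 31.0·(cos 85.90°, sin 85.90°) = (18.50, 14.12). HS ⟂ SC; with |SC| = 16.6 on the right of HS, C = S + 16.6·(0.9974, -0.07150) = (35.06, 12.93). Then |BC| = |C − B| = 37.37.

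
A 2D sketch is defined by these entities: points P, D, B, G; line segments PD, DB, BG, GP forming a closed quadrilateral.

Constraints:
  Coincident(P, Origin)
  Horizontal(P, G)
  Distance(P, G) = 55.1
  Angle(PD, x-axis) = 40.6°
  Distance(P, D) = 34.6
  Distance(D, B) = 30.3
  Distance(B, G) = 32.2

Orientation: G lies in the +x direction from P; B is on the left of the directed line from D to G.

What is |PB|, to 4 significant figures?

63.72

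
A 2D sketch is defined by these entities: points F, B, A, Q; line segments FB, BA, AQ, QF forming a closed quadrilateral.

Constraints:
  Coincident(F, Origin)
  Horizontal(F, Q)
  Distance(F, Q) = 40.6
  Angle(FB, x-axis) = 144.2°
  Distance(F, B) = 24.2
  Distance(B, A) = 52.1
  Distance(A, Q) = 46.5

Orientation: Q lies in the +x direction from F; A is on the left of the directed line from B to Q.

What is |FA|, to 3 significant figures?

49.3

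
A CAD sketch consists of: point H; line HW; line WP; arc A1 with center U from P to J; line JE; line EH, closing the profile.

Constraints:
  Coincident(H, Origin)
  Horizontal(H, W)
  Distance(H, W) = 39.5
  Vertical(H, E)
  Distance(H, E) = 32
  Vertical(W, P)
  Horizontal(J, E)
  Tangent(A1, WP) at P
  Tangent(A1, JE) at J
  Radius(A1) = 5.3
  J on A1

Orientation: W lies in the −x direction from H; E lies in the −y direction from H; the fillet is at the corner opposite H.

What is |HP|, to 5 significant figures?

47.677

The virtual corner opposite H is at (-39.500, -32.000). Tangency of A1 to WP means the radius UP is perpendicular to WP and the tangent condition forces UJ to be normal to JE, with radius 5.3, so the center U sits 5.3 in from both sides at U = (-34.200, -26.700). That places the tangent points at P = (-39.500, -26.700) on WP and J = (-34.200, -32.000) on JE. Then |HP| = |P − H| = 47.677.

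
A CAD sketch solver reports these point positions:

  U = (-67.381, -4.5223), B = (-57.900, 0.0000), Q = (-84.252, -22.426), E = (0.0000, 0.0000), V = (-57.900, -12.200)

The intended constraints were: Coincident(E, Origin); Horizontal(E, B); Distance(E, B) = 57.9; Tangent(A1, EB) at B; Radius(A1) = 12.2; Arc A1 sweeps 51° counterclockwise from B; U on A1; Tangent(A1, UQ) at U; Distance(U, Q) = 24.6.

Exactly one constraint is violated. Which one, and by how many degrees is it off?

Tangent(A1, UQ) at U — off by 4.30°.

E = (0.00, 0.00) ✓; E.y = 0.00, B.y = 0.00 ✓; |EB| = 57.90 ✓; ∠(VB, BE) = 90.00° ✓; |VB| = 12.20 ✓; bearing(V→U) − bearing(V→B) = 51.00° ✓; |VU| = 12.20 ✓; ∠(VU, UQ) = 94.30° ✗; |UQ| = 24.60 ✓.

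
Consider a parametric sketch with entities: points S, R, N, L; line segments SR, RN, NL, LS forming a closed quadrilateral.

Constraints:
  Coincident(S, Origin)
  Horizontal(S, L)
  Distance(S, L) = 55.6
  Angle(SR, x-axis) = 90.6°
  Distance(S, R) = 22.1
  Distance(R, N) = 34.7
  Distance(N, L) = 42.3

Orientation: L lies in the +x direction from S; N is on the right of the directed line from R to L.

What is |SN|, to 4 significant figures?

17.15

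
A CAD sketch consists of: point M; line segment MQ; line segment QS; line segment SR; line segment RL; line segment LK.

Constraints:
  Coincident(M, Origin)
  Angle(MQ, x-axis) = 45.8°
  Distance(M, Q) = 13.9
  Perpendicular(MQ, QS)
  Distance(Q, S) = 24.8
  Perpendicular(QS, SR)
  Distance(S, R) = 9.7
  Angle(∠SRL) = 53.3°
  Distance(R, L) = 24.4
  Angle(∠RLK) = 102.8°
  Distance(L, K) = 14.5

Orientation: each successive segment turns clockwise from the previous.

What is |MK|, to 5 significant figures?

33.911

M is at the origin; MQ runs at 45.8° with length 13.9, so Q = (9.6906, 9.9651). The perpendicularity gives QS at right angles to MQ, so QS runs at -44.200°; with |QS| = 24.8, S = (27.470, -7.3246). QS ⟂ SR, so SR runs at -134.20°; with |SR| = 9.7, R = (20.707, -14.279). ∠SRL = 53.3° gives RL at 99.100° from the x-axis; with |RL| = 24.4, L = (16.848, 9.8142). ∠RLK = 102.8° gives LK at 21.900° from the x-axis; with |LK| = 14.5, K = (30.302, 15.223). Then |MK| = |K − M| = 33.911.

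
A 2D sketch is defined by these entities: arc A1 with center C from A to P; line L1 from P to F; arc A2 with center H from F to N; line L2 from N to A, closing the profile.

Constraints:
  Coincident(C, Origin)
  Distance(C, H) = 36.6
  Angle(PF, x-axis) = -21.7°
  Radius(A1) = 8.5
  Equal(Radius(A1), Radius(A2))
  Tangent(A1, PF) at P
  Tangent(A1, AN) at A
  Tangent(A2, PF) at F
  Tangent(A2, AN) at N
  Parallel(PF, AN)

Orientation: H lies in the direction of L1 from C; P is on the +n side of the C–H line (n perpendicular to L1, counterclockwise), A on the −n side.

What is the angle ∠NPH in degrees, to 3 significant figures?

11.8°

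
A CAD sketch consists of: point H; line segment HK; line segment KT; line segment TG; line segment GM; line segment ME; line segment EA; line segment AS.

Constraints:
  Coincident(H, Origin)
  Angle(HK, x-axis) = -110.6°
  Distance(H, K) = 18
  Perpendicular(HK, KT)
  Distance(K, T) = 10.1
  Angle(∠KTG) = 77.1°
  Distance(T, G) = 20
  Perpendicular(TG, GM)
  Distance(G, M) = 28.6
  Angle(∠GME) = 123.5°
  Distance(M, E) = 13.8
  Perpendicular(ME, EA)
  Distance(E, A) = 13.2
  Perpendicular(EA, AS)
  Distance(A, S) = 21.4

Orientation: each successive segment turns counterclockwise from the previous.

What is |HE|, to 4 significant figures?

32.43

H is at the origin; HK runs at -110.6° with length 18.0, so K = (-6.333, -16.85). The perpendicularity gives KT at right angles to HK, so KT runs at -20.60°; with |KT| = 10.1, T = (3.121, -20.40). ∠KTG = 77.1° gives TG at 82.30° from the x-axis; with |TG| = 20.0, G = (5.801, -0.5830). TG is perpendicular to GM, so GM runs at 172.3°; with |GM| = 28.6, M = (-22.54, 3.249). ∠GME = 123.5° gives ME at -131.2° from the x-axis; with |ME| = 13.8, E = (-31.63, -7.134). Then |HE| = |E − H| = 32.43.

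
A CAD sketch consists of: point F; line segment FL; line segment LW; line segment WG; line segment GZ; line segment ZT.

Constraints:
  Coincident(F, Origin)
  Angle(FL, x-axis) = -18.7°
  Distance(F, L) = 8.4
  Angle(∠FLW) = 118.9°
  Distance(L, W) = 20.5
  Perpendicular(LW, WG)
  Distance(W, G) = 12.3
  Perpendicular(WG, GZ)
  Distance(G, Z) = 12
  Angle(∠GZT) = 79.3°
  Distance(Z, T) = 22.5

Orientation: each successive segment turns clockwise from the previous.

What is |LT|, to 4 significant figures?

16.03

WG ⟂ GZ, so GZ runs at 100.2°; with |GZ| = 12.0, Z = (-2.644, -13.24). ∠GZT = 79.3° gives ZT at -0.5000° from the x-axis; with |ZT| = 22.5, T = (19.86, -13.43). Then |LT| = |T − L| = 16.03.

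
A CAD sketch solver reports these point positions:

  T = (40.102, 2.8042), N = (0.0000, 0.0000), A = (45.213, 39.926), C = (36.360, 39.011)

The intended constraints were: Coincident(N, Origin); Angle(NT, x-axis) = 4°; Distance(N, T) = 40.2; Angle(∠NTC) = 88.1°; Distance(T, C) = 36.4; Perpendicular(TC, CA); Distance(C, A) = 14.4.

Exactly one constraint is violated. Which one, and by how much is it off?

Distance(C, A) = 14.4 — off by 5.50.

N = (0.00, 0.00) ✓; NT at 4.000° ✓; |NT| = 40.20 ✓; ∠NTC = 88.10° ✓; |TC| = 36.40 ✓; ∠(TC, CA) = 90.00° ✓; |CA| = 8.900 ✗.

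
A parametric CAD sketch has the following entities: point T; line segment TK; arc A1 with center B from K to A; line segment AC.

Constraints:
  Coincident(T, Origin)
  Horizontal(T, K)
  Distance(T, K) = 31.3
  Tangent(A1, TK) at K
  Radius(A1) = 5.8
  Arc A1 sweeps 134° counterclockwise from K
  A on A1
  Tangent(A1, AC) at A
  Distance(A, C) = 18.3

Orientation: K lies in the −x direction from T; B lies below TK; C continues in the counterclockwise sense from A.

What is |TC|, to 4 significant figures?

32.35

On A1, K sits at bearing 90° from B; a 134° counterclockwise sweep puts A at bearing 224°, so A = B + 5.8·(cos 224°, sin 224°) = (-35.47, -9.829). A1 meets AC tangentially, so BA is at right angles to AC, so AC runs along (−sin 224°, cos 224°); with |AC| = 18.3, C = (-22.76, -22.99). Then |TC| = |C − T| = 32.35.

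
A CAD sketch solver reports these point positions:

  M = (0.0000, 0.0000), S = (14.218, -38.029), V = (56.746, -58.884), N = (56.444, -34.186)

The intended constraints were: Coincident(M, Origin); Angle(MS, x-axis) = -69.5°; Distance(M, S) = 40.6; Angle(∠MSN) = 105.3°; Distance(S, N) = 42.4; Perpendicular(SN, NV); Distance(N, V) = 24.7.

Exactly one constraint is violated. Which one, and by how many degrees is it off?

Perpendicular(SN, NV) — off by 4.50°.

M = (0.00, 0.00) ✓; MS at -69.50° ✓; |MS| = 40.60 ✓; ∠MSN = 105.3° ✓; |SN| = 42.40 ✓; ∠(SN, NV) = 94.50° ✗; |NV| = 24.70 ✓.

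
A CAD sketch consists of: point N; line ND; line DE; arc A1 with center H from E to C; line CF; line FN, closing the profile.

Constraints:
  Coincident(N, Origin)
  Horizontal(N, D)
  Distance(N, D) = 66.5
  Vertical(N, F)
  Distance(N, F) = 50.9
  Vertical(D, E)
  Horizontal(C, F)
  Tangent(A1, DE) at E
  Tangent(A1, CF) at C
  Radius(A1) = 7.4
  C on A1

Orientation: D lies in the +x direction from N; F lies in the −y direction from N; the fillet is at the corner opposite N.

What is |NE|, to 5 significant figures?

79.464

The virtual corner opposite N is at (66.500, -50.900). Tangency of A1 to DE means the radius HE is perpendicular to DE and A1 meets CF tangentially, so HC is at right angles to CF, with radius 7.4, so the center H sits 7.4 in from both sides at H = (59.100, -43.500). That places the tangent points at E = (66.500, -43.500) on DE and C = (59.100, -50.900) on CF. Then |NE| = |E − N| = 79.464.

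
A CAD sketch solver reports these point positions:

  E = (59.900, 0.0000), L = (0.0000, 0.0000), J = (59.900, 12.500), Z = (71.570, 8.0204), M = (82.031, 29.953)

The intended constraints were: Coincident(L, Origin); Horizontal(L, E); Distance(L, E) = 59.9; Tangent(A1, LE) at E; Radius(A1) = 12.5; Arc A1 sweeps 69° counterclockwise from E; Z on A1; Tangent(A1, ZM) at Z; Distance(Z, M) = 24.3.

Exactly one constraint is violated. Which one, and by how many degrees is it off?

Tangent(A1, ZM) at Z — off by 4.50°.

L = (0.00, 0.00) ✓; L.y = 0.00, E.y = 0.00 ✓; |LE| = 59.90 ✓; ∠(JE, EL) = 90.00° ✓; |JE| = 12.50 ✓; bearing(J→Z) − bearing(J→E) = 69.00° ✓; |JZ| = 12.50 ✓; ∠(JZ, ZM) = 94.50° ✗; |ZM| = 24.30 ✓.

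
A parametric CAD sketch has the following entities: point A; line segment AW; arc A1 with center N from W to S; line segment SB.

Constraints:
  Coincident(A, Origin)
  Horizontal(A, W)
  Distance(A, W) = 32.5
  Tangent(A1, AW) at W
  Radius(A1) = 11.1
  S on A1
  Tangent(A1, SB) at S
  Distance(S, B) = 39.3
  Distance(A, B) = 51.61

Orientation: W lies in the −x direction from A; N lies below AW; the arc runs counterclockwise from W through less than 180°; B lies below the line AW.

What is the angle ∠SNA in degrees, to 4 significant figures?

160.5°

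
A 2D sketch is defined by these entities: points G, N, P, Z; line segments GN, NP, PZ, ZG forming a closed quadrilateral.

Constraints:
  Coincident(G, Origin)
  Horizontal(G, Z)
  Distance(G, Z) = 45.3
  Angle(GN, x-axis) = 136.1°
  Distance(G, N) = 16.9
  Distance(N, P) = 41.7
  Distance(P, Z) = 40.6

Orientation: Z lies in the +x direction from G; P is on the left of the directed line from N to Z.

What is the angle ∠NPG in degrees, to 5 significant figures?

23.545°

Checks: |NP| = 41.70 ✓; |PZ| = 40.60 ✓.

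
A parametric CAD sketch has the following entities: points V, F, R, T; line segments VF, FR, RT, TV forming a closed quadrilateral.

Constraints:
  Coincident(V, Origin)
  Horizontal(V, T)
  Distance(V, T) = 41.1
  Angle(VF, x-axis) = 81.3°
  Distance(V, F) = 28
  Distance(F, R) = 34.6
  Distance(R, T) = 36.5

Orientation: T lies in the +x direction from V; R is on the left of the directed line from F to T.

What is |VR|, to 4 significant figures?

52.39

V is at the origin; V and T share the same y with |VT| = 41.1 and T in +x, so T = (41.1, 0). VF runs at 81.3° with |VF| = 28.0, so F = (4.235, 27.68). R is determined by |FR| = 34.6 and |RT| = 36.5 together: it lies at the intersection of circle(F, 34.6) and circle(T, 36.5). With |FT| = 46.10, the foot of the radical line on FT is 21.58 from F and the perpendicular offset is √(34.6² − 21.58²) = 27.04. Taking the left-of-FT solution: R = (37.73, 36.34).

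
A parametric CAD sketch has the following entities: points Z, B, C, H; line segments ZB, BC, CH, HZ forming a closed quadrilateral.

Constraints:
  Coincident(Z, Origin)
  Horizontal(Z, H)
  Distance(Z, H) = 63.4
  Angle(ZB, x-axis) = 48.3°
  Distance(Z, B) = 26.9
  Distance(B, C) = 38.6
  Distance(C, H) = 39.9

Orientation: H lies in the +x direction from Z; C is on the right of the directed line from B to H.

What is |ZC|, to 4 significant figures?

32.46

Z is at the origin; Z and H share the same y with |ZH| = 63.4 and H in +x, so H = (63.4, 0). ZB runs at 48.3° with |ZB| = 26.9, so B = (17.89, 20.08). C is determined by |BC| = 38.6 and |CH| = 39.9 together: it lies at the intersection of circle(B, 38.6) and circle(H, 39.9). With |BH| = 49.74, the foot of the radical line on BH is 23.84 from B and the perpendicular offset is √(38.6² − 23.84²) = 30.35. Taking the right-of-BH solution: C = (27.45, -17.31).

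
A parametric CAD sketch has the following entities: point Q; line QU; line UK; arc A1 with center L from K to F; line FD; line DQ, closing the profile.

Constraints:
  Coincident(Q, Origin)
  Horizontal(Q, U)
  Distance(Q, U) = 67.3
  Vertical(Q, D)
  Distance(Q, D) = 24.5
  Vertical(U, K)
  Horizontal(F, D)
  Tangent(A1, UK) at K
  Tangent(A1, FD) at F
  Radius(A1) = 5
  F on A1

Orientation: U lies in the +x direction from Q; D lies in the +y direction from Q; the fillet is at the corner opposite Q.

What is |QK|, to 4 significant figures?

70.07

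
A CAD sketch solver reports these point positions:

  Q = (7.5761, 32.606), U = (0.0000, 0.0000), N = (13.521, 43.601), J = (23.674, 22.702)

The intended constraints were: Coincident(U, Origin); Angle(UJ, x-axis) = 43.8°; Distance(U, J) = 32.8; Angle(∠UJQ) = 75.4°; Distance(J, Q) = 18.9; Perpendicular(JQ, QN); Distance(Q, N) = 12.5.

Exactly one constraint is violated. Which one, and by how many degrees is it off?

Perpendicular(JQ, QN) — off by 3.20°.

U = (0.00, 0.00) ✓; UJ at 43.80° ✓; |UJ| = 32.80 ✓; ∠UJQ = 75.40° ✓; |JQ| = 18.90 ✓; ∠(JQ, QN) = 86.80° ✗; |QN| = 12.50 ✓.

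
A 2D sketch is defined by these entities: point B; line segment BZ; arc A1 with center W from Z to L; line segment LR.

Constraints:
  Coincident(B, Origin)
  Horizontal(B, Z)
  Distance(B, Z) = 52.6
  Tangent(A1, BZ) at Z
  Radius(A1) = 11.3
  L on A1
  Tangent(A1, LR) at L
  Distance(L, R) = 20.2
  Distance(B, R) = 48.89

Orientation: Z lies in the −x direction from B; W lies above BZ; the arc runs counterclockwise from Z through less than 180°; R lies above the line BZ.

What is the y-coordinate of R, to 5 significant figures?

29.832

Checks: |WZ| = 11.30 ✓; |WL| = 11.30 ✓; ∠(WL, LR) = 90.00° ✓; |LR| = 20.20 ✓; |BR| = 48.89 ✓.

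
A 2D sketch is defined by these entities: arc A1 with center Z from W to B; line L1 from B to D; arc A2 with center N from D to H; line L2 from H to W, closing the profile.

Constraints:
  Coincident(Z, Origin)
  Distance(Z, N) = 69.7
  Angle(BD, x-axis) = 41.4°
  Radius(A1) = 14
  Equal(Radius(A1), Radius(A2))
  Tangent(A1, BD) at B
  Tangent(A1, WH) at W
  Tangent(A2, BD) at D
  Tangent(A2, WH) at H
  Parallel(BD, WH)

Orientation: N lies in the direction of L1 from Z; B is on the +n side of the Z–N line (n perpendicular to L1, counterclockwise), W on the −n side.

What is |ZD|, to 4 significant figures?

71.09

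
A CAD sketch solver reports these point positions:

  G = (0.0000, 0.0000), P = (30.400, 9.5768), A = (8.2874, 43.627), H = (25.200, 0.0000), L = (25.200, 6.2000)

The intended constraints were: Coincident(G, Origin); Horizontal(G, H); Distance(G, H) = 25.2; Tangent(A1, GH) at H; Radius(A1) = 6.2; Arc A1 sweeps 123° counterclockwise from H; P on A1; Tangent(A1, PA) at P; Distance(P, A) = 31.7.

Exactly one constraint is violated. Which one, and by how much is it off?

Distance(P, A) = 31.7 — off by 8.90.

G = (0.00, 0.00) ✓; G.y = 0.00, H.y = 0.00 ✓; |GH| = 25.20 ✓; ∠(LH, HG) = 90.00° ✓; |LH| = 6.200 ✓; bearing(L→P) − bearing(L→H) = 123.0° ✓; |LP| = 6.200 ✓; ∠(LP, PA) = 90.00° ✓; |PA| = 40.60 ✗.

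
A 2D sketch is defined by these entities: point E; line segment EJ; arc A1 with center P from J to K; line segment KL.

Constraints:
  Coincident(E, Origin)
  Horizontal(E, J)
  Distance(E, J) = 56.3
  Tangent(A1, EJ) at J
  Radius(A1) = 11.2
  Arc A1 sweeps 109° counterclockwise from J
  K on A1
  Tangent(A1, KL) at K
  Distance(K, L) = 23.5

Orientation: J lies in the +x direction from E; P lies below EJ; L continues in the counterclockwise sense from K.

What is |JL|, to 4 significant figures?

37.18

E is at the origin; EJ is horizontal with |EJ| = 56.3 and J on the +x side, so J = (56.30, 0.000). The tangent condition forces PJ to be normal to EJ, so P = J + (0, -11.2) = (56.30, -11.20). On A1, J sits at bearing 90° from P; a 109° counterclockwise sweep puts K at bearing 199°, so K = P + 11.2·(cos 199°, sin 199°) = (45.71, -14.85). Tangency of A1 to KL means the radius PK is perpendicular to KL, so KL runs along (−sin 199°, cos 199°); with |KL| = 23.5, L = (53.36, -37.07). Then |JL| = |L − J| = 37.18.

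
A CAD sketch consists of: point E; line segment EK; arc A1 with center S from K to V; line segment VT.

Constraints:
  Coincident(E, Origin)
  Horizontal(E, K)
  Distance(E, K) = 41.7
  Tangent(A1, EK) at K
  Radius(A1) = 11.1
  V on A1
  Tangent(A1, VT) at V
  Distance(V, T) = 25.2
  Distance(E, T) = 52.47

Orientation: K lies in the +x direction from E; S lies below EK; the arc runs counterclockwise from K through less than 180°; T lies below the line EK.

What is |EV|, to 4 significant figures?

33.64

E is at the origin; E and K share the same y with |EK| = 41.7 and K on the +x side, so K = (41.70, 0.000). Since A1 is tangent to EK there, SK ⟂ EK, so S = K + (0, -11.1) = (41.70, -11.10). Since SV ⟂ VT (tangency), |ST| = √(11.1² + 25.2²) = 27.54 regardless of where V sits on A1. So T lies on both circle(E, 52.47) and circle(S, 27.54); the below-EK intersection is T = (36.11, -38.06). V is the foot of the tangent from T: V = (30.85, -13.42).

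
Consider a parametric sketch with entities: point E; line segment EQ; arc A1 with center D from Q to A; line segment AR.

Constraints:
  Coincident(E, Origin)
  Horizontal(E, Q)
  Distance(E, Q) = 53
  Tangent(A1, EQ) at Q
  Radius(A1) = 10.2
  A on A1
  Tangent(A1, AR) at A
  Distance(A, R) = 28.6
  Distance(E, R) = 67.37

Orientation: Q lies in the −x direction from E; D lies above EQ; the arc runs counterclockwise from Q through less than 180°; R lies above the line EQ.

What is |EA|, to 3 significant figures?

45.6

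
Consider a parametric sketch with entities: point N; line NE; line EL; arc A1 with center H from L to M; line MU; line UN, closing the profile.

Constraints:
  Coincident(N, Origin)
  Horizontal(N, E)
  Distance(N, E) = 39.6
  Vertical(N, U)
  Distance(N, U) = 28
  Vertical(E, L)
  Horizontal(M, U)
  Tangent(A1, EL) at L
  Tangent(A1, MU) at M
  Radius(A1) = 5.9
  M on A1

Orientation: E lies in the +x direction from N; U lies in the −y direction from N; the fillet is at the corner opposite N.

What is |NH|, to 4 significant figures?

40.30

N is at the origin; N and E share the same y with |NE| = 39.6 and E on the +x side, so E = (39.60, 0.000). N and U share the same x with |NU| = 28.0 and U on the −y side, so U = (0.000, -28.00). The virtual corner opposite N is at (39.60, -28.00). Tangency of A1 to EL means the radius HL is perpendicular to EL and A1 meets MU tangentially, so HM is at right angles to MU, with radius 5.9, so the center H sits 5.9 in from both sides at H = (33.70, -22.10). Then |NH| = |H − N| = 40.30.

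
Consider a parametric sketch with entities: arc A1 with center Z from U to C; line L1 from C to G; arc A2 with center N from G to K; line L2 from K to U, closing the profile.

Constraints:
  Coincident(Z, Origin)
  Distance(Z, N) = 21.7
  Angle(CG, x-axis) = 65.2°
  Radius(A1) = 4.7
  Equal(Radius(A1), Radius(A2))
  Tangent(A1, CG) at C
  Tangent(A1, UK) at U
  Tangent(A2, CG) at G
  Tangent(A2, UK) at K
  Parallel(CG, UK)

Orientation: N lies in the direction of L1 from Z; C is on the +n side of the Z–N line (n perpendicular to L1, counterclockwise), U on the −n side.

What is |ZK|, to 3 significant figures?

22.2

The slot axis is L1's direction at 65.2°, so u = (cos 65.2°, sin 65.2°) = (0.419, 0.908) and n = (−sin 65.2°, cos 65.2°) = (-0.908, 0.419). Z is at the origin and N lies 21.7 along u from Z, so N = 21.7·u = (9.10, 19.7). Tangency of A1 to both parallel lines with radius 4.7 puts C and U at Z ± 4.7·n: C = (-4.27, 1.97), U = (4.27, -1.97). Equal radii place G and K the same way about N: G = N + 4.7·n = (4.84, 21.7), K = N − 4.7·n = (13.4, 17.7). Then |ZK| = |K − Z| = 22.2.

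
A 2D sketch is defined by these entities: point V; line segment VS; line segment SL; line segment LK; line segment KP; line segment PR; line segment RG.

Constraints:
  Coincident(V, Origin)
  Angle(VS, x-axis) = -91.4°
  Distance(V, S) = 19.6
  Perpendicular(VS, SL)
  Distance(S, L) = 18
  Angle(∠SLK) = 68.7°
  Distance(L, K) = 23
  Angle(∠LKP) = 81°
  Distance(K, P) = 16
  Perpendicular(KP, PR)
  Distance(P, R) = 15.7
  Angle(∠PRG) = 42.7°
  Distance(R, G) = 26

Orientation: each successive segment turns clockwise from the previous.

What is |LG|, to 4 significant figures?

26.64

V is at the origin; VS runs at -91.4° with length 19.6, so S = (-0.4789, -19.59). VS ⟂ SL, so SL runs at 178.6°; with |SL| = 18.0, L = (-18.47, -19.15). ∠SLK = 68.7° gives LK at 67.30° from the x-axis; with |LK| = 23.0, K = (-9.598, 2.064). ∠LKP = 81.0° gives KP at -31.70° from the x-axis; with |KP| = 16.0, P = (4.015, -6.344). KP is perpendicular to PR, so PR runs at -121.7°; with |PR| = 15.7, R = (-4.235, -19.70). ∠PRG = 42.7° gives RG at 101.0° from the x-axis; with |RG| = 26.0, G = (-9.196, 5.821). Then |LG| = |G − L| = 26.64.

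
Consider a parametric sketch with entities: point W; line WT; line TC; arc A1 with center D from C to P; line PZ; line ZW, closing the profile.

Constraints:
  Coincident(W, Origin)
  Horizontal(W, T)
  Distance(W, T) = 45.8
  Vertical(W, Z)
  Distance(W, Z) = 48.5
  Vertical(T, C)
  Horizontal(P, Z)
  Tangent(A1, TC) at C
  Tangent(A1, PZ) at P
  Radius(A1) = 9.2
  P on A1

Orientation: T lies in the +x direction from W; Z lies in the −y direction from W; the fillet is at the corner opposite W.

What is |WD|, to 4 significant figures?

53.70

W is at the origin; WT is horizontal with |WT| = 45.8 and T on the +x side, so T = (45.80, 0.000). W and Z share the same x with |WZ| = 48.5 and Z on the −y side, so Z = (0.000, -48.50). The virtual corner opposite W is at (45.80, -48.50). A1 meets TC tangentially, so DC is at right angles to TC and tangency of A1 to PZ means the radius DP is perpendicular to PZ, with radius 9.2, so the center D sits 9.2 in from both sides at D = (36.60, -39.30). Then |WD| = |D − W| = 53.70.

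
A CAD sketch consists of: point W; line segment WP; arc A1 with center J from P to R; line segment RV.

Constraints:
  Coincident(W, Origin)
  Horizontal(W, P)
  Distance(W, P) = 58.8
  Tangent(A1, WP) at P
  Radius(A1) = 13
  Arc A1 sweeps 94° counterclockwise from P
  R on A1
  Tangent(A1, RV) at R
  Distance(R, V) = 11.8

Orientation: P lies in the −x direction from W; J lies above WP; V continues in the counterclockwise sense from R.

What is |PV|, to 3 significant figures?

28.4

W is at the origin; W and P share the same y with |WP| = 58.8 and P on the −x side, so P = (-58.8, 0.00). Tangency of A1 to WP means the radius JP is perpendicular to WP, so J = P + (0, 13) = (-58.8, 13.0). On A1, P sits at bearing -90° from J; a 94° counterclockwise sweep puts R at bearing 4°, so R = J + 13.0·(cos 4°, sin 4°) = (-45.8, 13.9). Tangency of A1 to RV means the radius JR is perpendicular to RV, so RV runs along (−sin 4°, cos 4°); with |RV| = 11.8, V = (-46.7, 25.7). Then |PV| = |V − P| = 28.4.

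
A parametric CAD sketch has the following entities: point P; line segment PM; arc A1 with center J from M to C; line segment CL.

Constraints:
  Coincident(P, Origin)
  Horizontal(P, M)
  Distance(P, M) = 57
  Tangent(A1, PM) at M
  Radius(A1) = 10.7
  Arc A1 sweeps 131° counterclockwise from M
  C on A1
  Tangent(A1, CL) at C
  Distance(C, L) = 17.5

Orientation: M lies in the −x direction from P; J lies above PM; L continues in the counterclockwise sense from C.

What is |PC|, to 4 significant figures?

52.03

P is at the origin; PM is horizontal with |PM| = 57.0 and M on the −x side, so M = (-57.00, 0.000). Tangency of A1 to PM means the radius JM is perpendicular to PM, so J = M + (0, 10.7) = (-57.00, 10.70). On A1, M sits at bearing -90° from J; a 131° counterclockwise sweep puts C at bearing 41°, so C = J + 10.7·(cos 41°, sin 41°) = (-48.92, 17.72). Then |PC| = |C − P| = 52.03.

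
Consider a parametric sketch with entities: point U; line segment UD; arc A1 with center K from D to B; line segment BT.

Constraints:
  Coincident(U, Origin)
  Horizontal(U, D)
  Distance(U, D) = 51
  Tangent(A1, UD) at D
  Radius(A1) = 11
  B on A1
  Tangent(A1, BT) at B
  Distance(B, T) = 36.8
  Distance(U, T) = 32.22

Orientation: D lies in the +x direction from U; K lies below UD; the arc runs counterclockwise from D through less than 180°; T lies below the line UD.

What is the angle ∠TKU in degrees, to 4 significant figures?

37.98°

U is at the origin; UD is horizontal with |UD| = 51.0 and D on the +x side, so D = (51.00, 0.000). Since A1 is tangent to UD there, KD ⟂ UD, so K = D + (0, -11) = (51.00, -11.00). Since KB ⟂ BT (tangency), |KT| = √(11.0² + 36.8²) = 38.41 regardless of where B sits on A1. So T lies on both circle(U, 32.22) and circle(K, 38.41); the below-UD intersection is T = (16.42, -27.72). B is the foot of the tangent from T: B = (43.58, -2.883).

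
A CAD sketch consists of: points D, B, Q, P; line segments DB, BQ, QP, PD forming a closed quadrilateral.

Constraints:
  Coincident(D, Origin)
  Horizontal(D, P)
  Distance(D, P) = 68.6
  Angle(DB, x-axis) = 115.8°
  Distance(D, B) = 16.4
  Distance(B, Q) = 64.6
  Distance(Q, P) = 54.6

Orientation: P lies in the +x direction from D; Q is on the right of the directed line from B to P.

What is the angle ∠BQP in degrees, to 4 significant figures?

80.21°

Checks: |BQ| = 64.60 ✓; |QP| = 54.60 ✓.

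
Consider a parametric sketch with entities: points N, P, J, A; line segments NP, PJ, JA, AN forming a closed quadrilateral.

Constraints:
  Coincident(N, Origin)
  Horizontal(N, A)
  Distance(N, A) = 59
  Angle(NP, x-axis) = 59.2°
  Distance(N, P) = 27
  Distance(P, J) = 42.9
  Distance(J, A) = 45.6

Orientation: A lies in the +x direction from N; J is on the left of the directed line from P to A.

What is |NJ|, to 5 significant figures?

67.811

Checks: |PJ| = 42.90 ✓; |JA| = 45.60 ✓.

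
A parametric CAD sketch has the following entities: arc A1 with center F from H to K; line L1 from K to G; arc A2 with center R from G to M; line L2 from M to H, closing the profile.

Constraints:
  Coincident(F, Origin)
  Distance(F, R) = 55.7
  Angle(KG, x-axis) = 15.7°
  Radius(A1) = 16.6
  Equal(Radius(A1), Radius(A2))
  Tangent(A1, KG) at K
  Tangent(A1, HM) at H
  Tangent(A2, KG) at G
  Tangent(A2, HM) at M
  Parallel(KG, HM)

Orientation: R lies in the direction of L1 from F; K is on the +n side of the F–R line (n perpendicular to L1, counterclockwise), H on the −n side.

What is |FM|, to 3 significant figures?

58.1

Tangency of A1 to both parallel lines with radius 16.6 puts K and H at F ± 16.6·n: K = (-4.49, 16.0), H = (4.49, -16.0). Equal radii place G and M the same way about R: G = R + 16.6·n = (49.1, 31.1), M = R − 16.6·n = (58.1, -0.908). Then |FM| = |M − F| = 58.1.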